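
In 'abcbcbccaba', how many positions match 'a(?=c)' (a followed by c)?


Lookahead 'a(?=c)' matches 'a' only when followed by 'c'.
String: 'abcbcbccaba'
Checking each position where char is 'a':
  pos 0: 'a' -> no (next='b')
  pos 8: 'a' -> no (next='b')
Matching positions: []
Count: 0

0


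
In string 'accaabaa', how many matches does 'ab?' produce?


Pattern 'ab?' matches 'a' optionally followed by 'b'.
String: 'accaabaa'
Scanning left to right for 'a' then checking next char:
  Match 1: 'a' (a not followed by b)
  Match 2: 'a' (a not followed by b)
  Match 3: 'ab' (a followed by b)
  Match 4: 'a' (a not followed by b)
  Match 5: 'a' (a not followed by b)
Total matches: 5

5


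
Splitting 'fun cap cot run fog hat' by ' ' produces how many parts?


Splitting by ' ' breaks the string at each occurrence of the separator.
Text: 'fun cap cot run fog hat'
Parts after split:
  Part 1: 'fun'
  Part 2: 'cap'
  Part 3: 'cot'
  Part 4: 'run'
  Part 5: 'fog'
  Part 6: 'hat'
Total parts: 6

6


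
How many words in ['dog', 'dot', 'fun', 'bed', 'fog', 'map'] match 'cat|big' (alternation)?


Alternation 'cat|big' matches either 'cat' or 'big'.
Checking each word:
  'dog' -> no
  'dot' -> no
  'fun' -> no
  'bed' -> no
  'fog' -> no
  'map' -> no
Matches: []
Count: 0

0


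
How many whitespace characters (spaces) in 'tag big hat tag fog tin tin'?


\s matches whitespace characters (spaces, tabs, etc.).
Text: 'tag big hat tag fog tin tin'
This text has 7 words separated by spaces.
Number of spaces = number of words - 1 = 7 - 1 = 6

6


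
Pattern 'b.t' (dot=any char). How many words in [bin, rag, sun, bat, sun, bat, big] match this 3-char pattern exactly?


Pattern 'b.t' means: starts with 'b', any single char, ends with 't'.
Checking each word (must be exactly 3 chars):
  'bin' (len=3): no
  'rag' (len=3): no
  'sun' (len=3): no
  'bat' (len=3): MATCH
  'sun' (len=3): no
  'bat' (len=3): MATCH
  'big' (len=3): no
Matching words: ['bat', 'bat']
Total: 2

2


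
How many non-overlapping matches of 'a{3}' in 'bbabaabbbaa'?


Pattern 'a{3}' matches exactly 3 consecutive a's (greedy, non-overlapping).
String: 'bbabaabbbaa'
Scanning for runs of a's:
  Run at pos 2: 'a' (length 1) -> 0 match(es)
  Run at pos 4: 'aa' (length 2) -> 0 match(es)
  Run at pos 9: 'aa' (length 2) -> 0 match(es)
Matches found: []
Total: 0

0


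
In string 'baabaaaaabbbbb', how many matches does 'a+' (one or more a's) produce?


Pattern 'a+' matches one or more consecutive a's.
String: 'baabaaaaabbbbb'
Scanning for runs of a:
  Match 1: 'aa' (length 2)
  Match 2: 'aaaaa' (length 5)
Total matches: 2

2


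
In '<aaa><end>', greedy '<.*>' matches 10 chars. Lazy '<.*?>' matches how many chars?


Greedy '<.*>' tries to match as MUCH as possible.
Lazy '<.*?>' tries to match as LITTLE as possible.

String: '<aaa><end>'
Greedy '<.*>' starts at first '<' and extends to the LAST '>': '<aaa><end>' (10 chars)
Lazy '<.*?>' starts at first '<' and stops at the FIRST '>': '<aaa>' (5 chars)

5


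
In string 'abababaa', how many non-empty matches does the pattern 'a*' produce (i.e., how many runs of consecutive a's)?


Pattern 'a*' matches zero or more a's. We want non-empty runs of consecutive a's.
String: 'abababaa'
Walking through the string to find runs of a's:
  Run 1: positions 0-0 -> 'a'
  Run 2: positions 2-2 -> 'a'
  Run 3: positions 4-4 -> 'a'
  Run 4: positions 6-7 -> 'aa'
Non-empty runs found: ['a', 'a', 'a', 'aa']
Count: 4

4


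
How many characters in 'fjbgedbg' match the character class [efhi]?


Character class [efhi] matches any of: {e, f, h, i}
Scanning string 'fjbgedbg' character by character:
  pos 0: 'f' -> MATCH
  pos 1: 'j' -> no
  pos 2: 'b' -> no
  pos 3: 'g' -> no
  pos 4: 'e' -> MATCH
  pos 5: 'd' -> no
  pos 6: 'b' -> no
  pos 7: 'g' -> no
Total matches: 2

2


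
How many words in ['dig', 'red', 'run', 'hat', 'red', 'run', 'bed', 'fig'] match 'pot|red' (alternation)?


Alternation 'pot|red' matches either 'pot' or 'red'.
Checking each word:
  'dig' -> no
  'red' -> MATCH
  'run' -> no
  'hat' -> no
  'red' -> MATCH
  'run' -> no
  'bed' -> no
  'fig' -> no
Matches: ['red', 'red']
Count: 2

2


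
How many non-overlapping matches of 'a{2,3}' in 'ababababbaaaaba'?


Pattern 'a{2,3}' matches between 2 and 3 consecutive a's (greedy).
String: 'ababababbaaaaba'
Finding runs of a's and applying greedy matching:
  Run at pos 0: 'a' (length 1)
  Run at pos 2: 'a' (length 1)
  Run at pos 4: 'a' (length 1)
  Run at pos 6: 'a' (length 1)
  Run at pos 9: 'aaaa' (length 4)
  Run at pos 14: 'a' (length 1)
Matches: ['aaa']
Count: 1

1


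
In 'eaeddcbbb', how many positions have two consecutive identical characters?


Looking for consecutive identical characters in 'eaeddcbbb':
  pos 0-1: 'e' vs 'a' -> different
  pos 1-2: 'a' vs 'e' -> different
  pos 2-3: 'e' vs 'd' -> different
  pos 3-4: 'd' vs 'd' -> MATCH ('dd')
  pos 4-5: 'd' vs 'c' -> different
  pos 5-6: 'c' vs 'b' -> different
  pos 6-7: 'b' vs 'b' -> MATCH ('bb')
  pos 7-8: 'b' vs 'b' -> MATCH ('bb')
Consecutive identical pairs: ['dd', 'bb', 'bb']
Count: 3

3


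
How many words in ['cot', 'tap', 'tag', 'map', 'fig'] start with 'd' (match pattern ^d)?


Pattern ^d anchors to start of word. Check which words begin with 'd':
  'cot' -> no
  'tap' -> no
  'tag' -> no
  'map' -> no
  'fig' -> no
Matching words: []
Count: 0

0


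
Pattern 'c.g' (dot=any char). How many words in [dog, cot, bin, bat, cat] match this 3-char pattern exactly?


Pattern 'c.g' means: starts with 'c', any single char, ends with 'g'.
Checking each word (must be exactly 3 chars):
  'dog' (len=3): no
  'cot' (len=3): no
  'bin' (len=3): no
  'bat' (len=3): no
  'cat' (len=3): no
Matching words: []
Total: 0

0


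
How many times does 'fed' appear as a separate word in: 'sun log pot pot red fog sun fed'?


Scanning each word for exact match 'fed':
  Word 1: 'sun' -> no
  Word 2: 'log' -> no
  Word 3: 'pot' -> no
  Word 4: 'pot' -> no
  Word 5: 'red' -> no
  Word 6: 'fog' -> no
  Word 7: 'sun' -> no
  Word 8: 'fed' -> MATCH
Total matches: 1

1


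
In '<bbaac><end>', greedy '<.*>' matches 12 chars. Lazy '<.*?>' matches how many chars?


Greedy '<.*>' tries to match as MUCH as possible.
Lazy '<.*?>' tries to match as LITTLE as possible.

String: '<bbaac><end>'
Greedy '<.*>' starts at first '<' and extends to the LAST '>': '<bbaac><end>' (12 chars)
Lazy '<.*?>' starts at first '<' and stops at the FIRST '>': '<bbaac>' (7 chars)

7


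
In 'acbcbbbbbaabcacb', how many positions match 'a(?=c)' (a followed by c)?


Lookahead 'a(?=c)' matches 'a' only when followed by 'c'.
String: 'acbcbbbbbaabcacb'
Checking each position where char is 'a':
  pos 0: 'a' -> MATCH (next='c')
  pos 9: 'a' -> no (next='a')
  pos 10: 'a' -> no (next='b')
  pos 13: 'a' -> MATCH (next='c')
Matching positions: [0, 13]
Count: 2

2


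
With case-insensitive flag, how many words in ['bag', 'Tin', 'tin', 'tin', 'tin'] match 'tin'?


Case-insensitive matching: compare each word's lowercase form to 'tin'.
  'bag' -> lower='bag' -> no
  'Tin' -> lower='tin' -> MATCH
  'tin' -> lower='tin' -> MATCH
  'tin' -> lower='tin' -> MATCH
  'tin' -> lower='tin' -> MATCH
Matches: ['Tin', 'tin', 'tin', 'tin']
Count: 4

4


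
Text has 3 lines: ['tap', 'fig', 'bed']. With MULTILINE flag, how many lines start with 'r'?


With MULTILINE flag, ^ matches the start of each line.
Lines: ['tap', 'fig', 'bed']
Checking which lines start with 'r':
  Line 1: 'tap' -> no
  Line 2: 'fig' -> no
  Line 3: 'bed' -> no
Matching lines: []
Count: 0

0


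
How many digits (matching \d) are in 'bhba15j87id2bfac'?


\d matches any digit 0-9.
Scanning 'bhba15j87id2bfac':
  pos 4: '1' -> DIGIT
  pos 5: '5' -> DIGIT
  pos 7: '8' -> DIGIT
  pos 8: '7' -> DIGIT
  pos 11: '2' -> DIGIT
Digits found: ['1', '5', '8', '7', '2']
Total: 5

5


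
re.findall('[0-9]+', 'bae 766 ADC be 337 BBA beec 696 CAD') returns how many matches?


Pattern '[0-9]+' finds one or more digits.
Text: 'bae 766 ADC be 337 BBA beec 696 CAD'
Scanning for matches:
  Match 1: '766'
  Match 2: '337'
  Match 3: '696'
Total matches: 3

3


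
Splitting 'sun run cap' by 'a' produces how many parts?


Splitting by 'a' breaks the string at each occurrence of the separator.
Text: 'sun run cap'
Parts after split:
  Part 1: 'sun run c'
  Part 2: 'p'
Total parts: 2

2


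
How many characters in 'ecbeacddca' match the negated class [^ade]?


Negated class [^ade] matches any char NOT in {a, d, e}
Scanning 'ecbeacddca':
  pos 0: 'e' -> no (excluded)
  pos 1: 'c' -> MATCH
  pos 2: 'b' -> MATCH
  pos 3: 'e' -> no (excluded)
  pos 4: 'a' -> no (excluded)
  pos 5: 'c' -> MATCH
  pos 6: 'd' -> no (excluded)
  pos 7: 'd' -> no (excluded)
  pos 8: 'c' -> MATCH
  pos 9: 'a' -> no (excluded)
Total matches: 4

4


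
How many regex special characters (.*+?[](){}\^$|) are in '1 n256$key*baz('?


Regex special characters are: . * + ? [ ] ( ) { } \ ^ $ |
Scanning '1 n256$key*baz(':
  pos 6: '$' -> SPECIAL
  pos 10: '*' -> SPECIAL
  pos 14: '(' -> SPECIAL
Special chars found: ['$', '*', '(']
Total: 3

3


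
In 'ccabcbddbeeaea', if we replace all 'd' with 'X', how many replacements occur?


re.sub('d', 'X', text) replaces every occurrence of 'd' with 'X'.
Text: 'ccabcbddbeeaea'
Scanning for 'd':
  pos 6: 'd' -> replacement #1
  pos 7: 'd' -> replacement #2
Total replacements: 2

2


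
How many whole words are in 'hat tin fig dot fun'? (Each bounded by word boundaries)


Word boundaries (\b) mark the start/end of each word.
Text: 'hat tin fig dot fun'
Splitting by whitespace:
  Word 1: 'hat'
  Word 2: 'tin'
  Word 3: 'fig'
  Word 4: 'dot'
  Word 5: 'fun'
Total whole words: 5

5


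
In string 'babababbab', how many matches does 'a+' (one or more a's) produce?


Pattern 'a+' matches one or more consecutive a's.
String: 'babababbab'
Scanning for runs of a:
  Match 1: 'a' (length 1)
  Match 2: 'a' (length 1)
  Match 3: 'a' (length 1)
  Match 4: 'a' (length 1)
Total matches: 4

4


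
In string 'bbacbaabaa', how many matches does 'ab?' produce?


Pattern 'ab?' matches 'a' optionally followed by 'b'.
String: 'bbacbaabaa'
Scanning left to right for 'a' then checking next char:
  Match 1: 'a' (a not followed by b)
  Match 2: 'a' (a not followed by b)
  Match 3: 'ab' (a followed by b)
  Match 4: 'a' (a not followed by b)
  Match 5: 'a' (a not followed by b)
Total matches: 5

5


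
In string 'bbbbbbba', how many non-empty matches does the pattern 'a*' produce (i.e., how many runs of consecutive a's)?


Pattern 'a*' matches zero or more a's. We want non-empty runs of consecutive a's.
String: 'bbbbbbba'
Walking through the string to find runs of a's:
  Run 1: positions 7-7 -> 'a'
Non-empty runs found: ['a']
Count: 1

1


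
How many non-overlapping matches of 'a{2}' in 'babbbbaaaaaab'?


Pattern 'a{2}' matches exactly 2 consecutive a's (greedy, non-overlapping).
String: 'babbbbaaaaaab'
Scanning for runs of a's:
  Run at pos 1: 'a' (length 1) -> 0 match(es)
  Run at pos 6: 'aaaaaa' (length 6) -> 3 match(es)
Matches found: ['aa', 'aa', 'aa']
Total: 3

3


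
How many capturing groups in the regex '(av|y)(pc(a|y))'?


To count capturing groups, count each '(' that starts a group.
Pattern: '(av|y)(pc(a|y))'
Walking through the pattern:
  Position 0: '(' -> group #1
  Position 6: '(' -> group #2
  Position 9: '(' -> group #3
Total capturing groups: 3

3


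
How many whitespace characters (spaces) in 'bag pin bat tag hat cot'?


\s matches whitespace characters (spaces, tabs, etc.).
Text: 'bag pin bat tag hat cot'
This text has 6 words separated by spaces.
Number of spaces = number of words - 1 = 6 - 1 = 5

5


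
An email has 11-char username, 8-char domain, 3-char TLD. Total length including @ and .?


An email address has format: username@domain.tld
Username length: 11
'@' character: 1
Domain length: 8
'.' character: 1
TLD length: 3
Total = 11 + 1 + 8 + 1 + 3 = 24

24


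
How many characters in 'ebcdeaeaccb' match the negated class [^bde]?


Negated class [^bde] matches any char NOT in {b, d, e}
Scanning 'ebcdeaeaccb':
  pos 0: 'e' -> no (excluded)
  pos 1: 'b' -> no (excluded)
  pos 2: 'c' -> MATCH
  pos 3: 'd' -> no (excluded)
  pos 4: 'e' -> no (excluded)
  pos 5: 'a' -> MATCH
  pos 6: 'e' -> no (excluded)
  pos 7: 'a' -> MATCH
  pos 8: 'c' -> MATCH
  pos 9: 'c' -> MATCH
  pos 10: 'b' -> no (excluded)
Total matches: 5

5


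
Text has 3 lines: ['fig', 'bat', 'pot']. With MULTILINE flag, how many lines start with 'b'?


With MULTILINE flag, ^ matches the start of each line.
Lines: ['fig', 'bat', 'pot']
Checking which lines start with 'b':
  Line 1: 'fig' -> no
  Line 2: 'bat' -> MATCH
  Line 3: 'pot' -> no
Matching lines: ['bat']
Count: 1

1


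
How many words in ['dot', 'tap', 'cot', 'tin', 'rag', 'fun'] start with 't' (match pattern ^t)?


Pattern ^t anchors to start of word. Check which words begin with 't':
  'dot' -> no
  'tap' -> MATCH (starts with 't')
  'cot' -> no
  'tin' -> MATCH (starts with 't')
  'rag' -> no
  'fun' -> no
Matching words: ['tap', 'tin']
Count: 2

2


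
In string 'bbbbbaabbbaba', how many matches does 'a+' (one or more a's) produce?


Pattern 'a+' matches one or more consecutive a's.
String: 'bbbbbaabbbaba'
Scanning for runs of a:
  Match 1: 'aa' (length 2)
  Match 2: 'a' (length 1)
  Match 3: 'a' (length 1)
Total matches: 3

3


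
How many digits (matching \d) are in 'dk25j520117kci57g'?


\d matches any digit 0-9.
Scanning 'dk25j520117kci57g':
  pos 2: '2' -> DIGIT
  pos 3: '5' -> DIGIT
  pos 5: '5' -> DIGIT
  pos 6: '2' -> DIGIT
  pos 7: '0' -> DIGIT
  pos 8: '1' -> DIGIT
  pos 9: '1' -> DIGIT
  pos 10: '7' -> DIGIT
  pos 14: '5' -> DIGIT
  pos 15: '7' -> DIGIT
Digits found: ['2', '5', '5', '2', '0', '1', '1', '7', '5', '7']
Total: 10

10


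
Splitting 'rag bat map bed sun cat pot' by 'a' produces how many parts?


Splitting by 'a' breaks the string at each occurrence of the separator.
Text: 'rag bat map bed sun cat pot'
Parts after split:
  Part 1: 'r'
  Part 2: 'g b'
  Part 3: 't m'
  Part 4: 'p bed sun c'
  Part 5: 't pot'
Total parts: 5

5


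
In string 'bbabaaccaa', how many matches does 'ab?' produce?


Pattern 'ab?' matches 'a' optionally followed by 'b'.
String: 'bbabaaccaa'
Scanning left to right for 'a' then checking next char:
  Match 1: 'ab' (a followed by b)
  Match 2: 'a' (a not followed by b)
  Match 3: 'a' (a not followed by b)
  Match 4: 'a' (a not followed by b)
  Match 5: 'a' (a not followed by b)
Total matches: 5

5


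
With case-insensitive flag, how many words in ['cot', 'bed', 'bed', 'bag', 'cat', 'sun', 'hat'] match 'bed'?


Case-insensitive matching: compare each word's lowercase form to 'bed'.
  'cot' -> lower='cot' -> no
  'bed' -> lower='bed' -> MATCH
  'bed' -> lower='bed' -> MATCH
  'bag' -> lower='bag' -> no
  'cat' -> lower='cat' -> no
  'sun' -> lower='sun' -> no
  'hat' -> lower='hat' -> no
Matches: ['bed', 'bed']
Count: 2

2


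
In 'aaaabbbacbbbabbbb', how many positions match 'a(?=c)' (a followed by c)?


Lookahead 'a(?=c)' matches 'a' only when followed by 'c'.
String: 'aaaabbbacbbbabbbb'
Checking each position where char is 'a':
  pos 0: 'a' -> no (next='a')
  pos 1: 'a' -> no (next='a')
  pos 2: 'a' -> no (next='a')
  pos 3: 'a' -> no (next='b')
  pos 7: 'a' -> MATCH (next='c')
  pos 12: 'a' -> no (next='b')
Matching positions: [7]
Count: 1

1


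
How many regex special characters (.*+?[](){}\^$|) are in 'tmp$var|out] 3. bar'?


Regex special characters are: . * + ? [ ] ( ) { } \ ^ $ |
Scanning 'tmp$var|out] 3. bar':
  pos 3: '$' -> SPECIAL
  pos 7: '|' -> SPECIAL
  pos 11: ']' -> SPECIAL
  pos 14: '.' -> SPECIAL
Special chars found: ['$', '|', ']', '.']
Total: 4

4


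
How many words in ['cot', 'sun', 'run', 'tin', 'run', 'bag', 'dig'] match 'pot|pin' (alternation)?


Alternation 'pot|pin' matches either 'pot' or 'pin'.
Checking each word:
  'cot' -> no
  'sun' -> no
  'run' -> no
  'tin' -> no
  'run' -> no
  'bag' -> no
  'dig' -> no
Matches: []
Count: 0

0


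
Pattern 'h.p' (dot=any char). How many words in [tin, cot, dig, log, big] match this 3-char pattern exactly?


Pattern 'h.p' means: starts with 'h', any single char, ends with 'p'.
Checking each word (must be exactly 3 chars):
  'tin' (len=3): no
  'cot' (len=3): no
  'dig' (len=3): no
  'log' (len=3): no
  'big' (len=3): no
Matching words: []
Total: 0

0


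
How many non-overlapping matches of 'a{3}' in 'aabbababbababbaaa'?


Pattern 'a{3}' matches exactly 3 consecutive a's (greedy, non-overlapping).
String: 'aabbababbababbaaa'
Scanning for runs of a's:
  Run at pos 0: 'aa' (length 2) -> 0 match(es)
  Run at pos 4: 'a' (length 1) -> 0 match(es)
  Run at pos 6: 'a' (length 1) -> 0 match(es)
  Run at pos 9: 'a' (length 1) -> 0 match(es)
  Run at pos 11: 'a' (length 1) -> 0 match(es)
  Run at pos 14: 'aaa' (length 3) -> 1 match(es)
Matches found: ['aaa']
Total: 1

1


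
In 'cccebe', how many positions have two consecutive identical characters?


Looking for consecutive identical characters in 'cccebe':
  pos 0-1: 'c' vs 'c' -> MATCH ('cc')
  pos 1-2: 'c' vs 'c' -> MATCH ('cc')
  pos 2-3: 'c' vs 'e' -> different
  pos 3-4: 'e' vs 'b' -> different
  pos 4-5: 'b' vs 'e' -> different
Consecutive identical pairs: ['cc', 'cc']
Count: 2

2


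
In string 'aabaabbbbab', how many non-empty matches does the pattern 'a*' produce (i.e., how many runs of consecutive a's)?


Pattern 'a*' matches zero or more a's. We want non-empty runs of consecutive a's.
String: 'aabaabbbbab'
Walking through the string to find runs of a's:
  Run 1: positions 0-1 -> 'aa'
  Run 2: positions 3-4 -> 'aa'
  Run 3: positions 9-9 -> 'a'
Non-empty runs found: ['aa', 'aa', 'a']
Count: 3

3


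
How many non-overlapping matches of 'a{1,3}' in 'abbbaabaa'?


Pattern 'a{1,3}' matches between 1 and 3 consecutive a's (greedy).
String: 'abbbaabaa'
Finding runs of a's and applying greedy matching:
  Run at pos 0: 'a' (length 1)
  Run at pos 4: 'aa' (length 2)
  Run at pos 7: 'aa' (length 2)
Matches: ['a', 'aa', 'aa']
Count: 3

3


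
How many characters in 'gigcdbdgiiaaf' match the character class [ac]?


Character class [ac] matches any of: {a, c}
Scanning string 'gigcdbdgiiaaf' character by character:
  pos 0: 'g' -> no
  pos 1: 'i' -> no
  pos 2: 'g' -> no
  pos 3: 'c' -> MATCH
  pos 4: 'd' -> no
  pos 5: 'b' -> no
  pos 6: 'd' -> no
  pos 7: 'g' -> no
  pos 8: 'i' -> no
  pos 9: 'i' -> no
  pos 10: 'a' -> MATCH
  pos 11: 'a' -> MATCH
  pos 12: 'f' -> no
Total matches: 3

3


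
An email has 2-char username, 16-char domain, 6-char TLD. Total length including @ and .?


An email address has format: username@domain.tld
Username length: 2
'@' character: 1
Domain length: 16
'.' character: 1
TLD length: 6
Total = 2 + 1 + 16 + 1 + 6 = 26

26


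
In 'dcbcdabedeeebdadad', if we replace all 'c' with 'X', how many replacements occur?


re.sub('c', 'X', text) replaces every occurrence of 'c' with 'X'.
Text: 'dcbcdabedeeebdadad'
Scanning for 'c':
  pos 1: 'c' -> replacement #1
  pos 3: 'c' -> replacement #2
Total replacements: 2

2


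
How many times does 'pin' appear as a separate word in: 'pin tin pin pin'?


Scanning each word for exact match 'pin':
  Word 1: 'pin' -> MATCH
  Word 2: 'tin' -> no
  Word 3: 'pin' -> MATCH
  Word 4: 'pin' -> MATCH
Total matches: 3

3


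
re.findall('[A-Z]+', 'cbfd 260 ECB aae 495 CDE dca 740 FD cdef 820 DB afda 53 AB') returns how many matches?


Pattern '[A-Z]+' finds one or more uppercase letters.
Text: 'cbfd 260 ECB aae 495 CDE dca 740 FD cdef 820 DB afda 53 AB'
Scanning for matches:
  Match 1: 'ECB'
  Match 2: 'CDE'
  Match 3: 'FD'
  Match 4: 'DB'
  Match 5: 'AB'
Total matches: 5

5


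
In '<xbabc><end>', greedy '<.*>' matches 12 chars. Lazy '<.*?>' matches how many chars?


Greedy '<.*>' tries to match as MUCH as possible.
Lazy '<.*?>' tries to match as LITTLE as possible.

String: '<xbabc><end>'
Greedy '<.*>' starts at first '<' and extends to the LAST '>': '<xbabc><end>' (12 chars)
Lazy '<.*?>' starts at first '<' and stops at the FIRST '>': '<xbabc>' (7 chars)

7


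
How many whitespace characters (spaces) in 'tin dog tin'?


\s matches whitespace characters (spaces, tabs, etc.).
Text: 'tin dog tin'
This text has 3 words separated by spaces.
Number of spaces = number of words - 1 = 3 - 1 = 2

2


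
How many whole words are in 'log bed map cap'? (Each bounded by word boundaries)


Word boundaries (\b) mark the start/end of each word.
Text: 'log bed map cap'
Splitting by whitespace:
  Word 1: 'log'
  Word 2: 'bed'
  Word 3: 'map'
  Word 4: 'cap'
Total whole words: 4

4


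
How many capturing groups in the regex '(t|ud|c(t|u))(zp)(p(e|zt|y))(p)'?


To count capturing groups, count each '(' that starts a group.
Pattern: '(t|ud|c(t|u))(zp)(p(e|zt|y))(p)'
Walking through the pattern:
  Position 0: '(' -> group #1
  Position 7: '(' -> group #2
  Position 13: '(' -> group #3
  Position 17: '(' -> group #4
  Position 19: '(' -> group #5
  Position 28: '(' -> group #6
Total capturing groups: 6

6


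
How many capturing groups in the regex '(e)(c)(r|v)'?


To count capturing groups, count each '(' that starts a group.
Pattern: '(e)(c)(r|v)'
Walking through the pattern:
  Position 0: '(' -> group #1
  Position 3: '(' -> group #2
  Position 6: '(' -> group #3
Total capturing groups: 3

3


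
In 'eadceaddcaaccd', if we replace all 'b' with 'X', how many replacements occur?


re.sub('b', 'X', text) replaces every occurrence of 'b' with 'X'.
Text: 'eadceaddcaaccd'
Scanning for 'b':
Total replacements: 0

0


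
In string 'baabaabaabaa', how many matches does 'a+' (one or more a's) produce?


Pattern 'a+' matches one or more consecutive a's.
String: 'baabaabaabaa'
Scanning for runs of a:
  Match 1: 'aa' (length 2)
  Match 2: 'aa' (length 2)
  Match 3: 'aa' (length 2)
  Match 4: 'aa' (length 2)
Total matches: 4

4


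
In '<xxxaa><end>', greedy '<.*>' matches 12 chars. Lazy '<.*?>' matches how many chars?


Greedy '<.*>' tries to match as MUCH as possible.
Lazy '<.*?>' tries to match as LITTLE as possible.

String: '<xxxaa><end>'
Greedy '<.*>' starts at first '<' and extends to the LAST '>': '<xxxaa><end>' (12 chars)
Lazy '<.*?>' starts at first '<' and stops at the FIRST '>': '<xxxaa>' (7 chars)

7


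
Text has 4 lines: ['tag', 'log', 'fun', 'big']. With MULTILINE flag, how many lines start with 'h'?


With MULTILINE flag, ^ matches the start of each line.
Lines: ['tag', 'log', 'fun', 'big']
Checking which lines start with 'h':
  Line 1: 'tag' -> no
  Line 2: 'log' -> no
  Line 3: 'fun' -> no
  Line 4: 'big' -> no
Matching lines: []
Count: 0

0


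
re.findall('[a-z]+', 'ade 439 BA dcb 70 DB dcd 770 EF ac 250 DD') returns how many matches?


Pattern '[a-z]+' finds one or more lowercase letters.
Text: 'ade 439 BA dcb 70 DB dcd 770 EF ac 250 DD'
Scanning for matches:
  Match 1: 'ade'
  Match 2: 'dcb'
  Match 3: 'dcd'
  Match 4: 'ac'
Total matches: 4

4


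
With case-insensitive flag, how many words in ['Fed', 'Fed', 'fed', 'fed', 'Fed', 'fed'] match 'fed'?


Case-insensitive matching: compare each word's lowercase form to 'fed'.
  'Fed' -> lower='fed' -> MATCH
  'Fed' -> lower='fed' -> MATCH
  'fed' -> lower='fed' -> MATCH
  'fed' -> lower='fed' -> MATCH
  'Fed' -> lower='fed' -> MATCH
  'fed' -> lower='fed' -> MATCH
Matches: ['Fed', 'Fed', 'fed', 'fed', 'Fed', 'fed']
Count: 6

6


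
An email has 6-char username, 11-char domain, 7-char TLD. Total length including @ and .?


An email address has format: username@domain.tld
Username length: 6
'@' character: 1
Domain length: 11
'.' character: 1
TLD length: 7
Total = 6 + 1 + 11 + 1 + 7 = 26

26


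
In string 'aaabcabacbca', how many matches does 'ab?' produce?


Pattern 'ab?' matches 'a' optionally followed by 'b'.
String: 'aaabcabacbca'
Scanning left to right for 'a' then checking next char:
  Match 1: 'a' (a not followed by b)
  Match 2: 'a' (a not followed by b)
  Match 3: 'ab' (a followed by b)
  Match 4: 'ab' (a followed by b)
  Match 5: 'a' (a not followed by b)
  Match 6: 'a' (a not followed by b)
Total matches: 6

6


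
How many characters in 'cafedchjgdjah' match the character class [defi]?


Character class [defi] matches any of: {d, e, f, i}
Scanning string 'cafedchjgdjah' character by character:
  pos 0: 'c' -> no
  pos 1: 'a' -> no
  pos 2: 'f' -> MATCH
  pos 3: 'e' -> MATCH
  pos 4: 'd' -> MATCH
  pos 5: 'c' -> no
  pos 6: 'h' -> no
  pos 7: 'j' -> no
  pos 8: 'g' -> no
  pos 9: 'd' -> MATCH
  pos 10: 'j' -> no
  pos 11: 'a' -> no
  pos 12: 'h' -> no
Total matches: 4

4


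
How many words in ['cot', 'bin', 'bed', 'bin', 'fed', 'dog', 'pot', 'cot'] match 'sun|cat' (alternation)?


Alternation 'sun|cat' matches either 'sun' or 'cat'.
Checking each word:
  'cot' -> no
  'bin' -> no
  'bed' -> no
  'bin' -> no
  'fed' -> no
  'dog' -> no
  'pot' -> no
  'cot' -> no
Matches: []
Count: 0

0


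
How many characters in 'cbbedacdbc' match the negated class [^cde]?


Negated class [^cde] matches any char NOT in {c, d, e}
Scanning 'cbbedacdbc':
  pos 0: 'c' -> no (excluded)
  pos 1: 'b' -> MATCH
  pos 2: 'b' -> MATCH
  pos 3: 'e' -> no (excluded)
  pos 4: 'd' -> no (excluded)
  pos 5: 'a' -> MATCH
  pos 6: 'c' -> no (excluded)
  pos 7: 'd' -> no (excluded)
  pos 8: 'b' -> MATCH
  pos 9: 'c' -> no (excluded)
Total matches: 4

4


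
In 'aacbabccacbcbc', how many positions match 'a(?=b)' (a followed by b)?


Lookahead 'a(?=b)' matches 'a' only when followed by 'b'.
String: 'aacbabccacbcbc'
Checking each position where char is 'a':
  pos 0: 'a' -> no (next='a')
  pos 1: 'a' -> no (next='c')
  pos 4: 'a' -> MATCH (next='b')
  pos 8: 'a' -> no (next='c')
Matching positions: [4]
Count: 1

1


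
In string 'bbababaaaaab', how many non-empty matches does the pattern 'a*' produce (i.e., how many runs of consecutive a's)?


Pattern 'a*' matches zero or more a's. We want non-empty runs of consecutive a's.
String: 'bbababaaaaab'
Walking through the string to find runs of a's:
  Run 1: positions 2-2 -> 'a'
  Run 2: positions 4-4 -> 'a'
  Run 3: positions 6-10 -> 'aaaaa'
Non-empty runs found: ['a', 'a', 'aaaaa']
Count: 3

3


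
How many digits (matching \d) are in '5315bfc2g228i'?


\d matches any digit 0-9.
Scanning '5315bfc2g228i':
  pos 0: '5' -> DIGIT
  pos 1: '3' -> DIGIT
  pos 2: '1' -> DIGIT
  pos 3: '5' -> DIGIT
  pos 7: '2' -> DIGIT
  pos 9: '2' -> DIGIT
  pos 10: '2' -> DIGIT
  pos 11: '8' -> DIGIT
Digits found: ['5', '3', '1', '5', '2', '2', '2', '8']
Total: 8

8


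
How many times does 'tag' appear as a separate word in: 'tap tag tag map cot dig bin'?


Scanning each word for exact match 'tag':
  Word 1: 'tap' -> no
  Word 2: 'tag' -> MATCH
  Word 3: 'tag' -> MATCH
  Word 4: 'map' -> no
  Word 5: 'cot' -> no
  Word 6: 'dig' -> no
  Word 7: 'bin' -> no
Total matches: 2

2


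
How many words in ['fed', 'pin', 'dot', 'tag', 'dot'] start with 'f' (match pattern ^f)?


Pattern ^f anchors to start of word. Check which words begin with 'f':
  'fed' -> MATCH (starts with 'f')
  'pin' -> no
  'dot' -> no
  'tag' -> no
  'dot' -> no
Matching words: ['fed']
Count: 1

1


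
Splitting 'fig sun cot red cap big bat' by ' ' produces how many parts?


Splitting by ' ' breaks the string at each occurrence of the separator.
Text: 'fig sun cot red cap big bat'
Parts after split:
  Part 1: 'fig'
  Part 2: 'sun'
  Part 3: 'cot'
  Part 4: 'red'
  Part 5: 'cap'
  Part 6: 'big'
  Part 7: 'bat'
Total parts: 7

7


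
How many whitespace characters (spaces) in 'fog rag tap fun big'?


\s matches whitespace characters (spaces, tabs, etc.).
Text: 'fog rag tap fun big'
This text has 5 words separated by spaces.
Number of spaces = number of words - 1 = 5 - 1 = 4

4


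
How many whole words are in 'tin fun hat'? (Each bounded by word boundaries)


Word boundaries (\b) mark the start/end of each word.
Text: 'tin fun hat'
Splitting by whitespace:
  Word 1: 'tin'
  Word 2: 'fun'
  Word 3: 'hat'
Total whole words: 3

3


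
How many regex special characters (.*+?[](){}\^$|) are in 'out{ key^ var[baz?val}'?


Regex special characters are: . * + ? [ ] ( ) { } \ ^ $ |
Scanning 'out{ key^ var[baz?val}':
  pos 3: '{' -> SPECIAL
  pos 8: '^' -> SPECIAL
  pos 13: '[' -> SPECIAL
  pos 17: '?' -> SPECIAL
  pos 21: '}' -> SPECIAL
Special chars found: ['{', '^', '[', '?', '}']
Total: 5

5


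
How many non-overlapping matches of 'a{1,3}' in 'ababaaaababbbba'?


Pattern 'a{1,3}' matches between 1 and 3 consecutive a's (greedy).
String: 'ababaaaababbbba'
Finding runs of a's and applying greedy matching:
  Run at pos 0: 'a' (length 1)
  Run at pos 2: 'a' (length 1)
  Run at pos 4: 'aaaa' (length 4)
  Run at pos 9: 'a' (length 1)
  Run at pos 14: 'a' (length 1)
Matches: ['a', 'a', 'aaa', 'a', 'a', 'a']
Count: 6

6


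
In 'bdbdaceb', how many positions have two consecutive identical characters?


Looking for consecutive identical characters in 'bdbdaceb':
  pos 0-1: 'b' vs 'd' -> different
  pos 1-2: 'd' vs 'b' -> different
  pos 2-3: 'b' vs 'd' -> different
  pos 3-4: 'd' vs 'a' -> different
  pos 4-5: 'a' vs 'c' -> different
  pos 5-6: 'c' vs 'e' -> different
  pos 6-7: 'e' vs 'b' -> different
Consecutive identical pairs: []
Count: 0

0


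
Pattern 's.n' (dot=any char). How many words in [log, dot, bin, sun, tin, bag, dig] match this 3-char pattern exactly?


Pattern 's.n' means: starts with 's', any single char, ends with 'n'.
Checking each word (must be exactly 3 chars):
  'log' (len=3): no
  'dot' (len=3): no
  'bin' (len=3): no
  'sun' (len=3): MATCH
  'tin' (len=3): no
  'bag' (len=3): no
  'dig' (len=3): no
Matching words: ['sun']
Total: 1

1


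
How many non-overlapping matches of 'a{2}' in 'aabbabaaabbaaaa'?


Pattern 'a{2}' matches exactly 2 consecutive a's (greedy, non-overlapping).
String: 'aabbabaaabbaaaa'
Scanning for runs of a's:
  Run at pos 0: 'aa' (length 2) -> 1 match(es)
  Run at pos 4: 'a' (length 1) -> 0 match(es)
  Run at pos 6: 'aaa' (length 3) -> 1 match(es)
  Run at pos 11: 'aaaa' (length 4) -> 2 match(es)
Matches found: ['aa', 'aa', 'aa', 'aa']
Total: 4

4


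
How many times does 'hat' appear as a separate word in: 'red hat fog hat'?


Scanning each word for exact match 'hat':
  Word 1: 'red' -> no
  Word 2: 'hat' -> MATCH
  Word 3: 'fog' -> no
  Word 4: 'hat' -> MATCH
Total matches: 2

2


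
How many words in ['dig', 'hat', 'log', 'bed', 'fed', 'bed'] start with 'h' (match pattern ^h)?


Pattern ^h anchors to start of word. Check which words begin with 'h':
  'dig' -> no
  'hat' -> MATCH (starts with 'h')
  'log' -> no
  'bed' -> no
  'fed' -> no
  'bed' -> no
Matching words: ['hat']
Count: 1

1


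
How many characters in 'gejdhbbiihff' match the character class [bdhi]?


Character class [bdhi] matches any of: {b, d, h, i}
Scanning string 'gejdhbbiihff' character by character:
  pos 0: 'g' -> no
  pos 1: 'e' -> no
  pos 2: 'j' -> no
  pos 3: 'd' -> MATCH
  pos 4: 'h' -> MATCH
  pos 5: 'b' -> MATCH
  pos 6: 'b' -> MATCH
  pos 7: 'i' -> MATCH
  pos 8: 'i' -> MATCH
  pos 9: 'h' -> MATCH
  pos 10: 'f' -> no
  pos 11: 'f' -> no
Total matches: 7

7


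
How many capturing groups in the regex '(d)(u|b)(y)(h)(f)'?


To count capturing groups, count each '(' that starts a group.
Pattern: '(d)(u|b)(y)(h)(f)'
Walking through the pattern:
  Position 0: '(' -> group #1
  Position 3: '(' -> group #2
  Position 8: '(' -> group #3
  Position 11: '(' -> group #4
  Position 14: '(' -> group #5
Total capturing groups: 5

5


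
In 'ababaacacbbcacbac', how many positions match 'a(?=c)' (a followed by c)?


Lookahead 'a(?=c)' matches 'a' only when followed by 'c'.
String: 'ababaacacbbcacbac'
Checking each position where char is 'a':
  pos 0: 'a' -> no (next='b')
  pos 2: 'a' -> no (next='b')
  pos 4: 'a' -> no (next='a')
  pos 5: 'a' -> MATCH (next='c')
  pos 7: 'a' -> MATCH (next='c')
  pos 12: 'a' -> MATCH (next='c')
  pos 15: 'a' -> MATCH (next='c')
Matching positions: [5, 7, 12, 15]
Count: 4

4


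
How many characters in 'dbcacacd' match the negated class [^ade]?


Negated class [^ade] matches any char NOT in {a, d, e}
Scanning 'dbcacacd':
  pos 0: 'd' -> no (excluded)
  pos 1: 'b' -> MATCH
  pos 2: 'c' -> MATCH
  pos 3: 'a' -> no (excluded)
  pos 4: 'c' -> MATCH
  pos 5: 'a' -> no (excluded)
  pos 6: 'c' -> MATCH
  pos 7: 'd' -> no (excluded)
Total matches: 4

4


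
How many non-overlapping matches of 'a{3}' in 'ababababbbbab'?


Pattern 'a{3}' matches exactly 3 consecutive a's (greedy, non-overlapping).
String: 'ababababbbbab'
Scanning for runs of a's:
  Run at pos 0: 'a' (length 1) -> 0 match(es)
  Run at pos 2: 'a' (length 1) -> 0 match(es)
  Run at pos 4: 'a' (length 1) -> 0 match(es)
  Run at pos 6: 'a' (length 1) -> 0 match(es)
  Run at pos 11: 'a' (length 1) -> 0 match(es)
Matches found: []
Total: 0

0


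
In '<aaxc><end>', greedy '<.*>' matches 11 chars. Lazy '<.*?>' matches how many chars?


Greedy '<.*>' tries to match as MUCH as possible.
Lazy '<.*?>' tries to match as LITTLE as possible.

String: '<aaxc><end>'
Greedy '<.*>' starts at first '<' and extends to the LAST '>': '<aaxc><end>' (11 chars)
Lazy '<.*?>' starts at first '<' and stops at the FIRST '>': '<aaxc>' (6 chars)

6


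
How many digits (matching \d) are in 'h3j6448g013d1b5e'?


\d matches any digit 0-9.
Scanning 'h3j6448g013d1b5e':
  pos 1: '3' -> DIGIT
  pos 3: '6' -> DIGIT
  pos 4: '4' -> DIGIT
  pos 5: '4' -> DIGIT
  pos 6: '8' -> DIGIT
  pos 8: '0' -> DIGIT
  pos 9: '1' -> DIGIT
  pos 10: '3' -> DIGIT
  pos 12: '1' -> DIGIT
  pos 14: '5' -> DIGIT
Digits found: ['3', '6', '4', '4', '8', '0', '1', '3', '1', '5']
Total: 10

10


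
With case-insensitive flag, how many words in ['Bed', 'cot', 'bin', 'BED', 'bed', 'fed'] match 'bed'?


Case-insensitive matching: compare each word's lowercase form to 'bed'.
  'Bed' -> lower='bed' -> MATCH
  'cot' -> lower='cot' -> no
  'bin' -> lower='bin' -> no
  'BED' -> lower='bed' -> MATCH
  'bed' -> lower='bed' -> MATCH
  'fed' -> lower='fed' -> no
Matches: ['Bed', 'BED', 'bed']
Count: 3

3


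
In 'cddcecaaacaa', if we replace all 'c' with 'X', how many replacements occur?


re.sub('c', 'X', text) replaces every occurrence of 'c' with 'X'.
Text: 'cddcecaaacaa'
Scanning for 'c':
  pos 0: 'c' -> replacement #1
  pos 3: 'c' -> replacement #2
  pos 5: 'c' -> replacement #3
  pos 9: 'c' -> replacement #4
Total replacements: 4

4


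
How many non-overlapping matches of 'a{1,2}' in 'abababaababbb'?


Pattern 'a{1,2}' matches between 1 and 2 consecutive a's (greedy).
String: 'abababaababbb'
Finding runs of a's and applying greedy matching:
  Run at pos 0: 'a' (length 1)
  Run at pos 2: 'a' (length 1)
  Run at pos 4: 'a' (length 1)
  Run at pos 6: 'aa' (length 2)
  Run at pos 9: 'a' (length 1)
Matches: ['a', 'a', 'a', 'aa', 'a']
Count: 5

5


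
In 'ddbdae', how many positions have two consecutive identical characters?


Looking for consecutive identical characters in 'ddbdae':
  pos 0-1: 'd' vs 'd' -> MATCH ('dd')
  pos 1-2: 'd' vs 'b' -> different
  pos 2-3: 'b' vs 'd' -> different
  pos 3-4: 'd' vs 'a' -> different
  pos 4-5: 'a' vs 'e' -> different
Consecutive identical pairs: ['dd']
Count: 1

1


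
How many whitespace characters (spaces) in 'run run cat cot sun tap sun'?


\s matches whitespace characters (spaces, tabs, etc.).
Text: 'run run cat cot sun tap sun'
This text has 7 words separated by spaces.
Number of spaces = number of words - 1 = 7 - 1 = 6

6


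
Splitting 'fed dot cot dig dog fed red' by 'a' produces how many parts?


Splitting by 'a' breaks the string at each occurrence of the separator.
Text: 'fed dot cot dig dog fed red'
Parts after split:
  Part 1: 'fed dot cot dig dog fed red'
Total parts: 1

1


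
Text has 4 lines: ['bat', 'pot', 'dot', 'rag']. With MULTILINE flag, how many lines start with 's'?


With MULTILINE flag, ^ matches the start of each line.
Lines: ['bat', 'pot', 'dot', 'rag']
Checking which lines start with 's':
  Line 1: 'bat' -> no
  Line 2: 'pot' -> no
  Line 3: 'dot' -> no
  Line 4: 'rag' -> no
Matching lines: []
Count: 0

0


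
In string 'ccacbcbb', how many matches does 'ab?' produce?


Pattern 'ab?' matches 'a' optionally followed by 'b'.
String: 'ccacbcbb'
Scanning left to right for 'a' then checking next char:
  Match 1: 'a' (a not followed by b)
Total matches: 1

1


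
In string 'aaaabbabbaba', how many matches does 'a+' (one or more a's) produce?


Pattern 'a+' matches one or more consecutive a's.
String: 'aaaabbabbaba'
Scanning for runs of a:
  Match 1: 'aaaa' (length 4)
  Match 2: 'a' (length 1)
  Match 3: 'a' (length 1)
  Match 4: 'a' (length 1)
Total matches: 4

4


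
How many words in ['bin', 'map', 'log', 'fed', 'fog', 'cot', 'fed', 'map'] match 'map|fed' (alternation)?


Alternation 'map|fed' matches either 'map' or 'fed'.
Checking each word:
  'bin' -> no
  'map' -> MATCH
  'log' -> no
  'fed' -> MATCH
  'fog' -> no
  'cot' -> no
  'fed' -> MATCH
  'map' -> MATCH
Matches: ['map', 'fed', 'fed', 'map']
Count: 4

4


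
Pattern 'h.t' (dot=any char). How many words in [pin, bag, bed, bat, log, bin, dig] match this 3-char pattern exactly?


Pattern 'h.t' means: starts with 'h', any single char, ends with 't'.
Checking each word (must be exactly 3 chars):
  'pin' (len=3): no
  'bag' (len=3): no
  'bed' (len=3): no
  'bat' (len=3): no
  'log' (len=3): no
  'bin' (len=3): no
  'dig' (len=3): no
Matching words: []
Total: 0

0


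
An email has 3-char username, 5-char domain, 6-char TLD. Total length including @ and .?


An email address has format: username@domain.tld
Username length: 3
'@' character: 1
Domain length: 5
'.' character: 1
TLD length: 6
Total = 3 + 1 + 5 + 1 + 6 = 16

16


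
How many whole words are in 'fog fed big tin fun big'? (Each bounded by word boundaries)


Word boundaries (\b) mark the start/end of each word.
Text: 'fog fed big tin fun big'
Splitting by whitespace:
  Word 1: 'fog'
  Word 2: 'fed'
  Word 3: 'big'
  Word 4: 'tin'
  Word 5: 'fun'
  Word 6: 'big'
Total whole words: 6

6


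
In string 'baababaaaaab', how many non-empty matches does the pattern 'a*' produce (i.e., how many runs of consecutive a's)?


Pattern 'a*' matches zero or more a's. We want non-empty runs of consecutive a's.
String: 'baababaaaaab'
Walking through the string to find runs of a's:
  Run 1: positions 1-2 -> 'aa'
  Run 2: positions 4-4 -> 'a'
  Run 3: positions 6-10 -> 'aaaaa'
Non-empty runs found: ['aa', 'a', 'aaaaa']
Count: 3

3


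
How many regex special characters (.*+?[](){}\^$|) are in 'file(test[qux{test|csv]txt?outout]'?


Regex special characters are: . * + ? [ ] ( ) { } \ ^ $ |
Scanning 'file(test[qux{test|csv]txt?outout]':
  pos 4: '(' -> SPECIAL
  pos 9: '[' -> SPECIAL
  pos 13: '{' -> SPECIAL
  pos 18: '|' -> SPECIAL
  pos 22: ']' -> SPECIAL
  pos 26: '?' -> SPECIAL
  pos 33: ']' -> SPECIAL
Special chars found: ['(', '[', '{', '|', ']', '?', ']']
Total: 7

7


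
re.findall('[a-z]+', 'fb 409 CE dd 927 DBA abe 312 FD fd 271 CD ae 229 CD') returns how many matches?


Pattern '[a-z]+' finds one or more lowercase letters.
Text: 'fb 409 CE dd 927 DBA abe 312 FD fd 271 CD ae 229 CD'
Scanning for matches:
  Match 1: 'fb'
  Match 2: 'dd'
  Match 3: 'abe'
  Match 4: 'fd'
  Match 5: 'ae'
Total matches: 5

5


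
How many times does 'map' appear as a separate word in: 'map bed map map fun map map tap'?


Scanning each word for exact match 'map':
  Word 1: 'map' -> MATCH
  Word 2: 'bed' -> no
  Word 3: 'map' -> MATCH
  Word 4: 'map' -> MATCH
  Word 5: 'fun' -> no
  Word 6: 'map' -> MATCH
  Word 7: 'map' -> MATCH
  Word 8: 'tap' -> no
Total matches: 5

5


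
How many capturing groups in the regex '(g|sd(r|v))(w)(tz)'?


To count capturing groups, count each '(' that starts a group.
Pattern: '(g|sd(r|v))(w)(tz)'
Walking through the pattern:
  Position 0: '(' -> group #1
  Position 5: '(' -> group #2
  Position 11: '(' -> group #3
  Position 14: '(' -> group #4
Total capturing groups: 4

4
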